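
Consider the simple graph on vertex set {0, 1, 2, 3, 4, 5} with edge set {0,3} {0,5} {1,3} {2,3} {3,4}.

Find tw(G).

1

A width-1 tree decomposition is:
Bags: B1 = {1, 3}  B2 = {3, 4}  B3 = {0, 3}  B4 = {0, 5}  B5 = {2, 3}
Tree: B1–B2, B1–B3, B3–B4, B1–B5
The largest bag has 2 vertices, giving width 1; this decomposition certifies tw(G) ≤ 1. Any graph with an edge has treewidth ≥ 1, and G has the edge 1–3. Hence tw(G) = 1 exactly.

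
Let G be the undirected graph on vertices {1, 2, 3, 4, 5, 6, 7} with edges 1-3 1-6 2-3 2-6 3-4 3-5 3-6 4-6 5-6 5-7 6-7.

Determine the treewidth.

A width-2 tree decomposition is:
Bags: B1 = {3, 5, 6}  B2 = {2, 3, 6}  B3 = {3, 4, 6}  B4 = {1, 3, 6}  B5 = {5, 6, 7}
Tree: B1–B2, B1–B3, B3–B4, B1–B5
The largest bag has 3 vertices, giving width 2; this decomposition certifies tw(G) ≤ 2. Conversely, {1, 3, 6} is a clique of size 3, and the vertices of any clique must share a bag in every tree decomposition; so some bag has ≥ 3 vertices and tw(G) ≥ 2. Therefore the treewidth is 2.

2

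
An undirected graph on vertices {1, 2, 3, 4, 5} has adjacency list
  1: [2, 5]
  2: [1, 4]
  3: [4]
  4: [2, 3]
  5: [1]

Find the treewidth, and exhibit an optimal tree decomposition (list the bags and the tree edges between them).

The largest bag has 2 vertices, giving width 1; this decomposition certifies tw(G) ≤ 1. Any graph with an edge has treewidth ≥ 1, and G has the edge 3–4. Therefore the treewidth is 1.

Treewidth 1.
One such decomposition:
Bags: B1 = {3, 4}  B2 = {2, 4}  B3 = {1, 2}  B4 = {1, 5}
Tree: B1–B2, B2–B3, B3–B4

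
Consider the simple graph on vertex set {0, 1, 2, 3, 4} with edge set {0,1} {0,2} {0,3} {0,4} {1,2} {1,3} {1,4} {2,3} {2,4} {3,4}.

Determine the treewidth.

A width-4 tree decomposition is:
Bags: B1 = {0, 1, 2, 3, 4}
Tree: (single bag)
A single bag containing all 5 vertices is trivially a valid decomposition of width 4. On the other hand G contains the 5-clique {0, 1, 2, 3, 4}. A clique must lie in a single bag of any decomposition, so no decomposition can have width below 4. Hence tw(G) = 4 exactly.

4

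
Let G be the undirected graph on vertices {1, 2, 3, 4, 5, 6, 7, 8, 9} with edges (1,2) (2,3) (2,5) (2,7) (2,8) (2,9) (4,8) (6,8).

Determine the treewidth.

A width-1 tree decomposition is:
Bags: B1 = {1, 2}  B2 = {2, 8}  B3 = {4, 8}  B4 = {6, 8}  B5 = {2, 5}  B6 = {2, 3}  B7 = {2, 7}  B8 = {2, 9}
Tree: B1–B2, B2–B3, B2–B4, B1–B5, B1–B6, B1–B7, B5–B8
The largest bag has 2 vertices, giving width 1; this decomposition certifies tw(G) ≤ 1. Any graph with an edge has treewidth ≥ 1, and G has the edge 2–1. Therefore the treewidth is 1.

1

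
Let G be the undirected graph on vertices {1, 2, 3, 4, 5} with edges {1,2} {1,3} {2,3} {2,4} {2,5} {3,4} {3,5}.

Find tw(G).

A width-2 tree decomposition is:
Bags: B1 = {1, 2, 3}  B2 = {2, 3, 4}  B3 = {2, 3, 5}
Tree: B1–B2, B1–B3
The largest bag has 3 vertices, giving width 2; this decomposition certifies tw(G) ≤ 2. Conversely, {1, 2, 3} is a clique of size 3, and the vertices of any clique must share a bag in every tree decomposition; so some bag has ≥ 3 vertices and tw(G) ≥ 2. Hence tw(G) = 2 exactly.

2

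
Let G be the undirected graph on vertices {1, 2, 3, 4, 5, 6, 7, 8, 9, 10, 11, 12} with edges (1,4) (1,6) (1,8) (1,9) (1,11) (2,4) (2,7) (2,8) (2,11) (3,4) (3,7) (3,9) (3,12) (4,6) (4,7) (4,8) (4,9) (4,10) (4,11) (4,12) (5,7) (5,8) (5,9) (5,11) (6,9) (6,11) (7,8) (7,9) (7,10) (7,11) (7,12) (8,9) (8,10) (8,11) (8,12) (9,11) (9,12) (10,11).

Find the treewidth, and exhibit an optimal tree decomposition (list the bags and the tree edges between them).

Treewidth 4.
Bags: B1 = {4, 7, 8, 9, 12}  B2 = {4, 7, 8, 9, 11}  B3 = {3, 4, 7, 9, 12}  B4 = {5, 7, 8, 9, 11}  B5 = {2, 4, 7, 8, 11}  B6 = {1, 4, 8, 9, 11}  B7 = {1, 4, 6, 9, 11}  B8 = {4, 7, 8, 10, 11}
Tree: B1–B2, B1–B3, B2–B4, B2–B5, B2–B6, B6–B7, B2–B8

The largest bag has 5 vertices, giving width 4; this decomposition certifies tw(G) ≤ 4. For the lower bound, the 5 vertices {1, 4, 8, 9, 11} are pairwise adjacent, and any tree decomposition puts a clique entirely inside one bag — forcing width ≥ 4. Therefore the treewidth is 4.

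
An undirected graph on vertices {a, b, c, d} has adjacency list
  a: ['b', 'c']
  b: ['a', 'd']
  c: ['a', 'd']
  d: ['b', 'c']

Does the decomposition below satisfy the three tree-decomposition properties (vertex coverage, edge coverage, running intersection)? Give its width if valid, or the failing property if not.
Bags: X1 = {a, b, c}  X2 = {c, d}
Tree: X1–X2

A tree decomposition must satisfy three properties: every vertex lies in some bag; for every edge, both endpoints lie together in some bag; and for every vertex, the bags containing it form a connected subtree. Here edge (b,d) lies in no bag, so the decomposition is invalid.

No — edge (b,d) lies in no bag.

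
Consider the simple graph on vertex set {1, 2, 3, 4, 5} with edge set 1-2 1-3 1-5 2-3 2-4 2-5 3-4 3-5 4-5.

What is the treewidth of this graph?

A width-3 tree decomposition is:
Bags: B1 = {1, 2, 3, 5}  B2 = {2, 3, 4, 5}
Tree: B1–B2
Every bag has size at most 4, so the width is 4 − 1 = 3 and tw(G) ≤ 3. For the lower bound, the 4 vertices {1, 2, 3, 5} are pairwise adjacent, and any tree decomposition puts a clique entirely inside one bag — forcing width ≥ 3. The upper and lower bounds meet at 3, so that is the treewidth.

3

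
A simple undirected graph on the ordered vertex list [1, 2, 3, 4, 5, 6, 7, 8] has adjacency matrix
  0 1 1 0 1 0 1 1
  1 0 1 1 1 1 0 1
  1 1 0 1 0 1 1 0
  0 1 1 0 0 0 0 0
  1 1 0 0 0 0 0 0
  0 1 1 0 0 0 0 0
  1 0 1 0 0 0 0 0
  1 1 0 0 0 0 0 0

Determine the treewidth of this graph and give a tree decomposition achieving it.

The largest bag has 3 vertices, giving width 2; this decomposition certifies tw(G) ≤ 2. For the lower bound, the 3 vertices {1, 2, 8} are pairwise adjacent, and any tree decomposition puts a clique entirely inside one bag — forcing width ≥ 2. Hence tw(G) = 2 exactly.

Treewidth 2.
One such decomposition:
Bags: B1 = {1, 2, 8}  B2 = {1, 2, 3}  B3 = {2, 3, 4}  B4 = {2, 3, 6}  B5 = {1, 2, 5}  B6 = {1, 3, 7}
Tree: B1–B2, B2–B3, B3–B4, B1–B5, B2–B6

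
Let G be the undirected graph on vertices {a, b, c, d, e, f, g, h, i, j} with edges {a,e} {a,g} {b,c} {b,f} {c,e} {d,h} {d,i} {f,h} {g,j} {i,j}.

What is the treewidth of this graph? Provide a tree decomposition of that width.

Treewidth 2.
One such decomposition:
Bags: B1 = {g, i, j}  B2 = {a, g, i}  B3 = {a, e, i}  B4 = {c, e, i}  B5 = {b, c, i}  B6 = {b, f, i}  B7 = {f, h, i}  B8 = {d, h, i}
Tree: B1–B2, B2–B3, B3–B4, B4–B5, B5–B6, B6–B7, B7–B8

The largest bag has 3 vertices, giving width 2; this decomposition certifies tw(G) ≤ 2. The edges i–j–g–a–e–c–b–f–h–d–i form a cycle, so G is not a tree and its treewidth is at least 2. Combining the bounds, tw(G) = 2.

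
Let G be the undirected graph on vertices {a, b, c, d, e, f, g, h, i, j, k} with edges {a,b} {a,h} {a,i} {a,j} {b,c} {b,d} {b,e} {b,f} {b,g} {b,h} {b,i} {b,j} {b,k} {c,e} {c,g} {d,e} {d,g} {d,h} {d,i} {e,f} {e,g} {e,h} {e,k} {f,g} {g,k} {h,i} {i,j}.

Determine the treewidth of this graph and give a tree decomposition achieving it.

Treewidth 3.
Bags: B1 = {b, d, e, g}  B2 = {b, d, e, h}  B3 = {b, e, g, k}  B4 = {b, e, f, g}  B5 = {b, d, h, i}  B6 = {a, b, h, i}  B7 = {a, b, i, j}  B8 = {b, c, e, g}
Tree: B1–B2, B1–B3, B1–B4, B2–B5, B5–B6, B6–B7, B1–B8

The largest bag has 4 vertices, giving width 3; this decomposition certifies tw(G) ≤ 3. For the lower bound, the 4 vertices {a, b, i, j} are pairwise adjacent, and any tree decomposition puts a clique entirely inside one bag — forcing width ≥ 3. Combining the bounds, tw(G) = 3.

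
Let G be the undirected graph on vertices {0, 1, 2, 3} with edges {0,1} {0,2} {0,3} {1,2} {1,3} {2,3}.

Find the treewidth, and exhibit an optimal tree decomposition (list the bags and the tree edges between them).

Treewidth 3.
One optimal decomposition is:
Bags: B1 = {0, 1, 2, 3}
Tree: (single bag)

A single bag containing all 4 vertices is trivially a valid decomposition of width 3. For the lower bound, the 4 vertices {0, 1, 2, 3} are pairwise adjacent, and any tree decomposition puts a clique entirely inside one bag — forcing width ≥ 3. The upper and lower bounds meet at 3, so that is the treewidth.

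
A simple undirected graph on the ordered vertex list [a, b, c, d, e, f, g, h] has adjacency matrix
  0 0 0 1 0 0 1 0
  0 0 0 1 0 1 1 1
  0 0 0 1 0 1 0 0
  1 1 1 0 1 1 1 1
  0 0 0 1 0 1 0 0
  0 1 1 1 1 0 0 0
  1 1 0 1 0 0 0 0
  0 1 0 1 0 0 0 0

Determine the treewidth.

2

A width-2 tree decomposition is:
Bags: B1 = {c, d, f}  B2 = {d, e, f}  B3 = {b, d, f}  B4 = {b, d, h}  B5 = {b, d, g}  B6 = {a, d, g}
Tree: B1–B2, B1–B3, B3–B4, B4–B5, B5–B6
Every bag has size at most 3, so the width is 3 − 1 = 2 and tw(G) ≤ 2. For the lower bound, the 3 vertices {a, d, g} are pairwise adjacent, and any tree decomposition puts a clique entirely inside one bag — forcing width ≥ 2. Combining the bounds, tw(G) = 2.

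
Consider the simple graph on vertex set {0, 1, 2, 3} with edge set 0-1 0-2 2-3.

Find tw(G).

A width-1 tree decomposition is:
Bags: B1 = {0, 2}  B2 = {2, 3}  B3 = {0, 1}
Tree: B1–B2, B1–B3
Every bag has size at most 2, so the width is 2 − 1 = 1 and tw(G) ≤ 1. Any graph with an edge has treewidth ≥ 1, and G has the edge 2–0. Combining the bounds, tw(G) = 1.

1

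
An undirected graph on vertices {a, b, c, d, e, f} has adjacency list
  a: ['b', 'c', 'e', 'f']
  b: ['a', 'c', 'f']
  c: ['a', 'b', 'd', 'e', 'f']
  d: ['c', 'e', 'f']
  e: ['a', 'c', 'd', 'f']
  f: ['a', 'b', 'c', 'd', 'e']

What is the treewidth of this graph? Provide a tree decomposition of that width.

Treewidth 3.
Bags: B1 = {a, c, e, f}  B2 = {a, b, c, f}  B3 = {c, d, e, f}
Tree: B1–B2, B1–B3

Every bag has size at most 4, so the width is 4 − 1 = 3 and tw(G) ≤ 3. For the lower bound, the 4 vertices {c, d, e, f} are pairwise adjacent, and any tree decomposition puts a clique entirely inside one bag — forcing width ≥ 3. Combining the bounds, tw(G) = 3.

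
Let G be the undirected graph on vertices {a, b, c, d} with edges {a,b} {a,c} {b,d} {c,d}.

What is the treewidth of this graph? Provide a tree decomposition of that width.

The largest bag has 3 vertices, giving width 2; this decomposition certifies tw(G) ≤ 2. The edges d–b–a–c–d form a cycle, so G is not a tree and its treewidth is at least 2. The upper and lower bounds meet at 2, so that is the treewidth.

Treewidth 2.
One optimal decomposition is:
Bags: B1 = {a, b, d}  B2 = {a, c, d}
Tree: B1–B2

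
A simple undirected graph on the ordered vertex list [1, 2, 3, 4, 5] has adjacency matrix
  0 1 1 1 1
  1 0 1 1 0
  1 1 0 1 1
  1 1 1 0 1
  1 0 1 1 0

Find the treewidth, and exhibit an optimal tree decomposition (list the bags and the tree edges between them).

Treewidth 3.
One optimal decomposition is:
Bags: B1 = {1, 2, 3, 4}  B2 = {1, 3, 4, 5}
Tree: B1–B2

The largest bag has 4 vertices, giving width 3; this decomposition certifies tw(G) ≤ 3. On the other hand G contains the 4-clique {1, 2, 3, 4}. A clique must lie in a single bag of any decomposition, so no decomposition can have width below 3. Combining the bounds, tw(G) = 3.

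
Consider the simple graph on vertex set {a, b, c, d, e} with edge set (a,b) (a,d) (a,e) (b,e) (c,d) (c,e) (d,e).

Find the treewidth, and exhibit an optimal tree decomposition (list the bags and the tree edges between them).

Treewidth 2.
One such decomposition:
Bags: B1 = {a, d, e}  B2 = {a, b, e}  B3 = {c, d, e}
Tree: B1–B2, B1–B3

Each bag holds 3 vertices, so the decomposition has width 2, which upper-bounds the treewidth. For the lower bound, the 3 vertices {c, d, e} are pairwise adjacent, and any tree decomposition puts a clique entirely inside one bag — forcing width ≥ 2. Combining the bounds, tw(G) = 2.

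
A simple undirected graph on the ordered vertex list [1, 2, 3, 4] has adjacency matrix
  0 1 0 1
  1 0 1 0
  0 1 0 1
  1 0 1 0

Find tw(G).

A width-2 tree decomposition is:
Bags: B1 = {2, 3, 4}  B2 = {1, 2, 4}
Tree: B1–B2
The largest bag has 3 vertices, giving width 2; this decomposition certifies tw(G) ≤ 2. For the lower bound, G contains the cycle 4–3–2–1–4, so G is not a forest; only forests have treewidth ≤ 1, hence tw(G) ≥ 2. Therefore the treewidth is 2.

2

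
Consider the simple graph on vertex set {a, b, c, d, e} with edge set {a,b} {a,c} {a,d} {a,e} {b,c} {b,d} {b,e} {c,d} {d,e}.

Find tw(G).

A width-3 tree decomposition is:
Bags: B1 = {a, b, c, d}  B2 = {a, b, d, e}
Tree: B1–B2
The largest bag has 4 vertices, giving width 3; this decomposition certifies tw(G) ≤ 3. Conversely, {a, b, d, e} is a clique of size 4, and the vertices of any clique must share a bag in every tree decomposition; so some bag has ≥ 4 vertices and tw(G) ≥ 3. Hence tw(G) = 3 exactly.

3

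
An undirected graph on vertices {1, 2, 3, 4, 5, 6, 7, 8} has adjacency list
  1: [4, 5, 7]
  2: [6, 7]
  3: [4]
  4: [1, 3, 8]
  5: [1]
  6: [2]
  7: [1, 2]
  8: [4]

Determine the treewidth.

1

A width-1 tree decomposition is:
Bags: B1 = {1, 4}  B2 = {1, 7}  B3 = {2, 7}  B4 = {2, 6}  B5 = {3, 4}  B6 = {1, 5}  B7 = {4, 8}
Tree: B1–B2, B2–B3, B3–B4, B1–B5, B1–B6, B5–B7
The largest bag has 2 vertices, giving width 1; this decomposition certifies tw(G) ≤ 1. Any graph with an edge has treewidth ≥ 1, and G has the edge 4–1. The upper and lower bounds meet at 1, so that is the treewidth.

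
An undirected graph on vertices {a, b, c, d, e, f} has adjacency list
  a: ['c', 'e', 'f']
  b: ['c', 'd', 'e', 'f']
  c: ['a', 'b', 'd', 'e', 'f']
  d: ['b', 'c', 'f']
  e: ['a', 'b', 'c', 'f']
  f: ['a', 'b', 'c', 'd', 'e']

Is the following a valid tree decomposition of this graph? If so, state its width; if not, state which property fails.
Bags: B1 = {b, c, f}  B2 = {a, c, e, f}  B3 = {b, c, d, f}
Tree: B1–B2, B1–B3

A tree decomposition must satisfy three properties: every vertex lies in some bag; for every edge, both endpoints lie together in some bag; and for every vertex, the bags containing it form a connected subtree. Here edge (e,b) lies in no bag, so the decomposition is invalid.

No — edge (e,b) lies in no bag.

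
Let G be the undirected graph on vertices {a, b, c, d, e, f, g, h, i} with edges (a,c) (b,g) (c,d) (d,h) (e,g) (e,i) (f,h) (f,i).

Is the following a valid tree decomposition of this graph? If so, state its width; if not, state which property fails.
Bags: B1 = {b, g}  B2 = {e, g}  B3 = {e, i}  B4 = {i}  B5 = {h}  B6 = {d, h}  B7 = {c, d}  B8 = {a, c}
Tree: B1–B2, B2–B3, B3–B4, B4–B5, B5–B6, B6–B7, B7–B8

A tree decomposition must satisfy three properties: every vertex lies in some bag; for every edge, both endpoints lie together in some bag; and for every vertex, the bags containing it form a connected subtree. Here vertex f appears in no bag, so the decomposition is invalid.

No — vertex f appears in no bag.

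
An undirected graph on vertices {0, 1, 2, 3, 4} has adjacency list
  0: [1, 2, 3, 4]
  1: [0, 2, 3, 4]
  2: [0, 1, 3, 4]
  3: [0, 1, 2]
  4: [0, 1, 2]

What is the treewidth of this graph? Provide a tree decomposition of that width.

Each bag holds 4 vertices, so the decomposition has width 3, which upper-bounds the treewidth. On the other hand G contains the 4-clique {0, 1, 2, 3}. A clique must lie in a single bag of any decomposition, so no decomposition can have width below 3. Therefore the treewidth is 3.

Treewidth 3.
Bags: B1 = {0, 1, 2, 4}  B2 = {0, 1, 2, 3}
Tree: B1–B2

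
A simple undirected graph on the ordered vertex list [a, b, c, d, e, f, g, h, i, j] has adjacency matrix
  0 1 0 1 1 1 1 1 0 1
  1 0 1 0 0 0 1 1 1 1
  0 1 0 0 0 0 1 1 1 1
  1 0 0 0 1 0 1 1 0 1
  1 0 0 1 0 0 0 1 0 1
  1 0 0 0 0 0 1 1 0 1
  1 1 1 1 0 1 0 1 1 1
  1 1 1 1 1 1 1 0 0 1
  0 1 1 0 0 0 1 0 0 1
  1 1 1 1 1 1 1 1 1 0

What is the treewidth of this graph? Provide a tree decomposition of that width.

The largest bag has 5 vertices, giving width 4; this decomposition certifies tw(G) ≤ 4. Conversely, {b, c, g, h, j} is a clique of size 5, and the vertices of any clique must share a bag in every tree decomposition; so some bag has ≥ 5 vertices and tw(G) ≥ 4. The upper and lower bounds meet at 4, so that is the treewidth.

Treewidth 4.
One such decomposition:
Bags: B1 = {a, d, g, h, j}  B2 = {a, b, g, h, j}  B3 = {a, d, e, h, j}  B4 = {b, c, g, h, j}  B5 = {a, f, g, h, j}  B6 = {b, c, g, i, j}
Tree: B1–B2, B1–B3, B2–B4, B2–B5, B4–B6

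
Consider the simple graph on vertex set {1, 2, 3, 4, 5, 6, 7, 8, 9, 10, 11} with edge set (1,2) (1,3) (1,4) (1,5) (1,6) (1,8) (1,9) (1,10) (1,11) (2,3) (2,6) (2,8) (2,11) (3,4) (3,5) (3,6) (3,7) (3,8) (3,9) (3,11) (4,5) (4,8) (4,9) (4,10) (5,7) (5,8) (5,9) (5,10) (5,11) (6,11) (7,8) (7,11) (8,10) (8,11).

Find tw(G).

4

A width-4 tree decomposition is:
Bags: B1 = {1, 3, 5, 8, 11}  B2 = {1, 3, 4, 5, 8}  B3 = {1, 4, 5, 8, 10}  B4 = {1, 2, 3, 8, 11}  B5 = {1, 3, 4, 5, 9}  B6 = {3, 5, 7, 8, 11}  B7 = {1, 2, 3, 6, 11}
Tree: B1–B2, B2–B3, B1–B4, B2–B5, B1–B6, B4–B7
Every bag has size at most 5, so the width is 5 − 1 = 4 and tw(G) ≤ 4. For the lower bound, the 5 vertices {1, 4, 5, 8, 10} are pairwise adjacent, and any tree decomposition puts a clique entirely inside one bag — forcing width ≥ 4. Combining the bounds, tw(G) = 4.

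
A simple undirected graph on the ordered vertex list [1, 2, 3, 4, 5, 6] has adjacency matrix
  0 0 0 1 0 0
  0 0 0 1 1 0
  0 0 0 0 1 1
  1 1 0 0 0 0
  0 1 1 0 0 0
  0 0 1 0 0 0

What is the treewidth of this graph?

A width-1 tree decomposition is:
Bags: B1 = {1, 4}  B2 = {2, 4}  B3 = {2, 5}  B4 = {3, 5}  B5 = {3, 6}
Tree: B1–B2, B2–B3, B3–B4, B4–B5
The largest bag has 2 vertices, giving width 1; this decomposition certifies tw(G) ≤ 1. G has an edge, so its treewidth is at least 1. Therefore the treewidth is 1.

1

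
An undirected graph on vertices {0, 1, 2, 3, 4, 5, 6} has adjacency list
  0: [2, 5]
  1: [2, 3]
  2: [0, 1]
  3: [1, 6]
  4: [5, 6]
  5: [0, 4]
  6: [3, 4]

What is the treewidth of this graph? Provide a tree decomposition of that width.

The largest bag has 3 vertices, giving width 2; this decomposition certifies tw(G) ≤ 2. For the lower bound, G contains the cycle 4–6–3–1–2–0–5–4, so G is not a forest; only forests have treewidth ≤ 1, hence tw(G) ≥ 2. Therefore the treewidth is 2.

Treewidth 2.
Bags: B1 = {3, 4, 6}  B2 = {1, 3, 4}  B3 = {1, 2, 4}  B4 = {0, 2, 4}  B5 = {0, 4, 5}
Tree: B1–B2, B2–B3, B3–B4, B4–B5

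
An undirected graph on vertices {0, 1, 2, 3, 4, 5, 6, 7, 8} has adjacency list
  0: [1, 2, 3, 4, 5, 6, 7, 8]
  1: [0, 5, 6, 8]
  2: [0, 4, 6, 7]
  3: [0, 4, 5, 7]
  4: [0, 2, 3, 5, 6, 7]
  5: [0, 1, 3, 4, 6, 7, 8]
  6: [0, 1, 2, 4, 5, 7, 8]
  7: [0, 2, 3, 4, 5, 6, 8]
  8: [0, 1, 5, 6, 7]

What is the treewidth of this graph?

A width-4 tree decomposition is:
Bags: B1 = {0, 4, 5, 6, 7}  B2 = {0, 5, 6, 7, 8}  B3 = {0, 1, 5, 6, 8}  B4 = {0, 2, 4, 6, 7}  B5 = {0, 3, 4, 5, 7}
Tree: B1–B2, B2–B3, B1–B4, B1–B5
Every bag has size at most 5, so the width is 5 − 1 = 4 and tw(G) ≤ 4. On the other hand G contains the 5-clique {0, 2, 4, 6, 7}. A clique must lie in a single bag of any decomposition, so no decomposition can have width below 4. Hence tw(G) = 4 exactly.

4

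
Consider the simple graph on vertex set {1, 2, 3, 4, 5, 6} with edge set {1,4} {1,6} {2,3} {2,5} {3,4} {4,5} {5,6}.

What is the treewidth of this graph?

2

A width-2 tree decomposition is:
Bags: B1 = {1, 5, 6}  B2 = {1, 4, 5}  B3 = {2, 4, 5}  B4 = {2, 3, 4}
Tree: B1–B2, B2–B3, B3–B4
Each bag holds 3 vertices, so the decomposition has width 2, which upper-bounds the treewidth. Since 6–1–4–5–6 is a cycle in G, G is not acyclic. Forests are exactly the graphs of treewidth ≤ 1, so tw(G) ≥ 2. Hence tw(G) = 2 exactly.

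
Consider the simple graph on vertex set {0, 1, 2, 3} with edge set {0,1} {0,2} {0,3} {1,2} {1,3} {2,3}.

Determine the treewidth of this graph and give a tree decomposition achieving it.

Treewidth 3.
Bags: B1 = {0, 1, 2, 3}
Tree: (single bag)

A single bag containing all 4 vertices is trivially a valid decomposition of width 3. On the other hand G contains the 4-clique {0, 1, 2, 3}. A clique must lie in a single bag of any decomposition, so no decomposition can have width below 3. The upper and lower bounds meet at 3, so that is the treewidth.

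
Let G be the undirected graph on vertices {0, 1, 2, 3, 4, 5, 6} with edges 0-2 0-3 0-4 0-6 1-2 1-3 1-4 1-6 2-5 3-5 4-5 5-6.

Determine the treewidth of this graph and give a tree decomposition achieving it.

Each bag holds 4 vertices, so the decomposition has width 3, which upper-bounds the treewidth. For the lower bound: the 4 vertex sets {2,5}, {0,4}, {1}, {6} are disjoint, each induces a connected subgraph, and every pair is joined by at least one edge of G. Contracting each set to a single vertex therefore yields K_{4} as a minor, and since treewidth is minor-monotone, tw(G) ≥ tw(K_{4}) = 3. Therefore the treewidth is 3.

Treewidth 3.
One optimal decomposition is:
Bags: B1 = {0, 1, 2, 5}  B2 = {0, 1, 4, 5}  B3 = {0, 1, 5, 6}  B4 = {0, 1, 3, 5}
Tree: B1–B2, B2–B3, B3–B4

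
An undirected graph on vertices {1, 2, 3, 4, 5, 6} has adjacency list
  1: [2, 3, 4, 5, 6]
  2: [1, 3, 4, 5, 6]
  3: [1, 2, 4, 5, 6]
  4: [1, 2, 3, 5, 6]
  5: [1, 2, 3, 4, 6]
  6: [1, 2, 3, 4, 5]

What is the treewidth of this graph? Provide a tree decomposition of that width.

Treewidth 5.
Bags: B1 = {1, 2, 3, 4, 5, 6}
Tree: (single bag)

A single bag containing all 6 vertices is trivially a valid decomposition of width 5. For the lower bound, the 6 vertices {1, 2, 3, 4, 5, 6} are pairwise adjacent, and any tree decomposition puts a clique entirely inside one bag — forcing width ≥ 5. Combining the bounds, tw(G) = 5.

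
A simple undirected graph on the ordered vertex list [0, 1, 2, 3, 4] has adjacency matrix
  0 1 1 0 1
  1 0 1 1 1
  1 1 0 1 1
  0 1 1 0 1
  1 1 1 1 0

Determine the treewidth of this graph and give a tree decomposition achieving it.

Treewidth 3.
Bags: B1 = {0, 1, 2, 4}  B2 = {1, 2, 3, 4}
Tree: B1–B2

Every bag has size at most 4, so the width is 4 − 1 = 3 and tw(G) ≤ 3. For the lower bound, the 4 vertices {0, 1, 2, 4} are pairwise adjacent, and any tree decomposition puts a clique entirely inside one bag — forcing width ≥ 3. Hence tw(G) = 3 exactly.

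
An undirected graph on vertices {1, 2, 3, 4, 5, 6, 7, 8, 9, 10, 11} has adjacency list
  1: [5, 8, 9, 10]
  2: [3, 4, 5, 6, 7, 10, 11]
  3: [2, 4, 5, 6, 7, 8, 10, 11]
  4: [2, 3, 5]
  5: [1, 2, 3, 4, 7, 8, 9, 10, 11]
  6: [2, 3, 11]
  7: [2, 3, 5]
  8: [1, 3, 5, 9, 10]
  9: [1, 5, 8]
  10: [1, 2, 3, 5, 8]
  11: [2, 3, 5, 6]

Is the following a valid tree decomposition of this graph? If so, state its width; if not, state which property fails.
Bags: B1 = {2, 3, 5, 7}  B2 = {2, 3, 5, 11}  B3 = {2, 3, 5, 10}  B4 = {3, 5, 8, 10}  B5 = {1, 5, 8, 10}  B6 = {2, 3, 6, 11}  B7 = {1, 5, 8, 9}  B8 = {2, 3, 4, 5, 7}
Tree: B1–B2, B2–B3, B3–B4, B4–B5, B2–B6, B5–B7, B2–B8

No — bags containing vertex 7 are not connected in the tree.

A tree decomposition must satisfy three properties: every vertex lies in some bag; for every edge, both endpoints lie together in some bag; and for every vertex, the bags containing it form a connected subtree. Here bags containing vertex 7 are not connected in the tree, so the decomposition is invalid.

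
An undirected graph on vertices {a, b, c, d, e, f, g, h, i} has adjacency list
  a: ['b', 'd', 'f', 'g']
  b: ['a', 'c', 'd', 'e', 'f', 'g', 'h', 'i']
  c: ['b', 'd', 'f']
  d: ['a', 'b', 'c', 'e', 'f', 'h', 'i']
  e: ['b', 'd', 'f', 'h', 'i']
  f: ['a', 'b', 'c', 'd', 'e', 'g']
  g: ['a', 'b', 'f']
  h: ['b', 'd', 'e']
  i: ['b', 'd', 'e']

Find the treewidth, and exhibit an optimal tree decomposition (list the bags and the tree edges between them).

Every bag has size at most 4, so the width is 4 − 1 = 3 and tw(G) ≤ 3. Conversely, {b, d, e, h} is a clique of size 4, and the vertices of any clique must share a bag in every tree decomposition; so some bag has ≥ 4 vertices and tw(G) ≥ 3. Combining the bounds, tw(G) = 3.

Treewidth 3.
One such decomposition:
Bags: B1 = {b, d, e, f}  B2 = {b, d, e, h}  B3 = {a, b, d, f}  B4 = {b, d, e, i}  B5 = {a, b, f, g}  B6 = {b, c, d, f}
Tree: B1–B2, B1–B3, B2–B4, B3–B5, B1–B6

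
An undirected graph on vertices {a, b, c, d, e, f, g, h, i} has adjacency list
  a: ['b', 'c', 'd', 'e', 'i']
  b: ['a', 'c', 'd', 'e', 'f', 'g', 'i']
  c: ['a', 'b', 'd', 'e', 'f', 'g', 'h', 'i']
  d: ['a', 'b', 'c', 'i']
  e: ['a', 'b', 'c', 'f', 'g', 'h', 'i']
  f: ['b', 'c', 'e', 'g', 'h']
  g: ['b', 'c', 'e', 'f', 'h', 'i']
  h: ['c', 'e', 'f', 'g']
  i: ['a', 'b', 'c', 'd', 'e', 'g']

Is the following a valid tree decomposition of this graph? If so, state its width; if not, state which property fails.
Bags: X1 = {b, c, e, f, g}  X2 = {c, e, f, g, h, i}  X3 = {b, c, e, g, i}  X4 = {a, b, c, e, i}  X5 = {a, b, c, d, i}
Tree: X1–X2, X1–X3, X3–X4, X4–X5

A tree decomposition must satisfy three properties: every vertex lies in some bag; for every edge, both endpoints lie together in some bag; and for every vertex, the bags containing it form a connected subtree. Here bags containing vertex i are not connected in the tree, so the decomposition is invalid.

No — bags containing vertex i are not connected in the tree.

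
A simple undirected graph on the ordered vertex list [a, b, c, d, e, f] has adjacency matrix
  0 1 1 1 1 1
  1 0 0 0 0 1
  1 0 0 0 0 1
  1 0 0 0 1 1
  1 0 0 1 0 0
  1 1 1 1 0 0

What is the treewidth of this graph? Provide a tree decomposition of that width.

Treewidth 2.
Bags: B1 = {a, d, e}  B2 = {a, d, f}  B3 = {a, b, f}  B4 = {a, c, f}
Tree: B1–B2, B2–B3, B2–B4

Every bag has size at most 3, so the width is 3 − 1 = 2 and tw(G) ≤ 2. Conversely, {a, d, e} is a clique of size 3, and the vertices of any clique must share a bag in every tree decomposition; so some bag has ≥ 3 vertices and tw(G) ≥ 2. Therefore the treewidth is 2.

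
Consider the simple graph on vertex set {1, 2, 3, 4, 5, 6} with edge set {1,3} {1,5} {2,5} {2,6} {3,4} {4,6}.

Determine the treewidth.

A width-2 tree decomposition is:
Bags: B1 = {1, 2, 5}  B2 = {1, 2, 6}  B3 = {1, 4, 6}  B4 = {1, 3, 4}
Tree: B1–B2, B2–B3, B3–B4
Every bag has size at most 3, so the width is 3 − 1 = 2 and tw(G) ≤ 2. For the lower bound, G contains the cycle 1–5–2–6–4–3–1, so G is not a forest; only forests have treewidth ≤ 1, hence tw(G) ≥ 2. Combining the bounds, tw(G) = 2.

2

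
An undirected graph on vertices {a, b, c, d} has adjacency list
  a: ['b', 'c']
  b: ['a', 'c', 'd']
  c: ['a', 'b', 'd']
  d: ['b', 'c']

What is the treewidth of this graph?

A width-2 tree decomposition is:
Bags: B1 = {a, b, c}  B2 = {b, c, d}
Tree: B1–B2
Every bag has size at most 3, so the width is 3 − 1 = 2 and tw(G) ≤ 2. Conversely, {b, c, d} is a clique of size 3, and the vertices of any clique must share a bag in every tree decomposition; so some bag has ≥ 3 vertices and tw(G) ≥ 2. Hence tw(G) = 2 exactly.

2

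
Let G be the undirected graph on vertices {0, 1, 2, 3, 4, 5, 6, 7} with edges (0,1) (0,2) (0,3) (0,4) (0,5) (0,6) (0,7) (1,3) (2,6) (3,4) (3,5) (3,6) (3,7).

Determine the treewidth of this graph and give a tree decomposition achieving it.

Treewidth 2.
One optimal decomposition is:
Bags: B1 = {0, 3, 5}  B2 = {0, 3, 4}  B3 = {0, 1, 3}  B4 = {0, 3, 6}  B5 = {0, 3, 7}  B6 = {0, 2, 6}
Tree: B1–B2, B1–B3, B3–B4, B2–B5, B4–B6

Every bag has size at most 3, so the width is 3 − 1 = 2 and tw(G) ≤ 2. For the lower bound, the 3 vertices {0, 2, 6} are pairwise adjacent, and any tree decomposition puts a clique entirely inside one bag — forcing width ≥ 2. Hence tw(G) = 2 exactly.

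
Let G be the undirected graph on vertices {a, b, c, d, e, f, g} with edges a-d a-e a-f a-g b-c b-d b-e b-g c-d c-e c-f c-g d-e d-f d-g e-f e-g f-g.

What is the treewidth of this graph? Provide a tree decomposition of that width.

Treewidth 4.
One optimal decomposition is:
Bags: B1 = {b, c, d, e, g}  B2 = {c, d, e, f, g}  B3 = {a, d, e, f, g}
Tree: B1–B2, B2–B3

Every bag has size at most 5, so the width is 5 − 1 = 4 and tw(G) ≤ 4. On the other hand G contains the 5-clique {c, d, e, f, g}. A clique must lie in a single bag of any decomposition, so no decomposition can have width below 4. The upper and lower bounds meet at 4, so that is the treewidth.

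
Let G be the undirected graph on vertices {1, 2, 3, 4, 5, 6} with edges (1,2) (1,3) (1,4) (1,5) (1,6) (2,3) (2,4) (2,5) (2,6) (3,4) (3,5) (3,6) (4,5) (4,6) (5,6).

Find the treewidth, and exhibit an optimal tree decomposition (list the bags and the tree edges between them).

Treewidth 5.
One such decomposition:
Bags: B1 = {1, 2, 3, 4, 5, 6}
Tree: (single bag)

A single bag containing all 6 vertices is trivially a valid decomposition of width 5. For the lower bound, the 6 vertices {1, 2, 3, 4, 5, 6} are pairwise adjacent, and any tree decomposition puts a clique entirely inside one bag — forcing width ≥ 5. The upper and lower bounds meet at 5, so that is the treewidth.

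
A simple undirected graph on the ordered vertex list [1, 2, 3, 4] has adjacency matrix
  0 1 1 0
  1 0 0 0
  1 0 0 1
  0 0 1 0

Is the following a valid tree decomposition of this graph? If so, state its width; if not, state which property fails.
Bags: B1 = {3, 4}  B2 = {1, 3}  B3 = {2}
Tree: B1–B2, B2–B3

No — edge (1,2) lies in no bag.

A tree decomposition must satisfy three properties: every vertex lies in some bag; for every edge, both endpoints lie together in some bag; and for every vertex, the bags containing it form a connected subtree. Here edge (1,2) lies in no bag, so the decomposition is invalid.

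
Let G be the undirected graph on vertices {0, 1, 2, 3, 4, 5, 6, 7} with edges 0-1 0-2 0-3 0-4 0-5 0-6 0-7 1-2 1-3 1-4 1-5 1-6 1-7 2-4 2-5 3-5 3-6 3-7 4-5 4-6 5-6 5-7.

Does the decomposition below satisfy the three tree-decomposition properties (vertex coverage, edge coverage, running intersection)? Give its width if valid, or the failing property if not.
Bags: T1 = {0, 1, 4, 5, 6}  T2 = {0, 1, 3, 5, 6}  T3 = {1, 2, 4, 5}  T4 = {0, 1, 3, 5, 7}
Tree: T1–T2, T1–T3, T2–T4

A tree decomposition must satisfy three properties: every vertex lies in some bag; for every edge, both endpoints lie together in some bag; and for every vertex, the bags containing it form a connected subtree. Here edge (0,2) lies in no bag, so the decomposition is invalid.

No — edge (0,2) lies in no bag.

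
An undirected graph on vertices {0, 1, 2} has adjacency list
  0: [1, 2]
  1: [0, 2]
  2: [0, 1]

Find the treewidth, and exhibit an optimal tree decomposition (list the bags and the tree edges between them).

A single bag containing all 3 vertices is trivially a valid decomposition of width 2. For the lower bound, the 3 vertices {0, 1, 2} are pairwise adjacent, and any tree decomposition puts a clique entirely inside one bag — forcing width ≥ 2. Combining the bounds, tw(G) = 2.

Treewidth 2.
Bags: B1 = {0, 1, 2}
Tree: (single bag)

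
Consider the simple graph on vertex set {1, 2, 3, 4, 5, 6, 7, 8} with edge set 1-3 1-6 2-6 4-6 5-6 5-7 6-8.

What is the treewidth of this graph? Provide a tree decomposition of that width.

Every bag has size at most 2, so the width is 2 − 1 = 1 and tw(G) ≤ 1. Any graph with an edge has treewidth ≥ 1, and G has the edge 6–1. The upper and lower bounds meet at 1, so that is the treewidth.

Treewidth 1.
One such decomposition:
Bags: B1 = {1, 6}  B2 = {5, 6}  B3 = {1, 3}  B4 = {2, 6}  B5 = {6, 8}  B6 = {5, 7}  B7 = {4, 6}
Tree: B1–B2, B1–B3, B2–B4, B2–B5, B2–B6, B4–B7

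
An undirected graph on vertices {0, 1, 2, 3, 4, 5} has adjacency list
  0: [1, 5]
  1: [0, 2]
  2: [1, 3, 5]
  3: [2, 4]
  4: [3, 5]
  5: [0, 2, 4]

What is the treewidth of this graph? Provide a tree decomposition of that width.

Every bag has size at most 3, so the width is 3 − 1 = 2 and tw(G) ≤ 2. Since 4–3–2–5–4 is a cycle in G, G is not acyclic. Forests are exactly the graphs of treewidth ≤ 1, so tw(G) ≥ 2. Therefore the treewidth is 2.

Treewidth 2.
Bags: B1 = {3, 4, 5}  B2 = {2, 3, 5}  B3 = {0, 2, 5}  B4 = {0, 1, 2}
Tree: B1–B2, B2–B3, B3–B4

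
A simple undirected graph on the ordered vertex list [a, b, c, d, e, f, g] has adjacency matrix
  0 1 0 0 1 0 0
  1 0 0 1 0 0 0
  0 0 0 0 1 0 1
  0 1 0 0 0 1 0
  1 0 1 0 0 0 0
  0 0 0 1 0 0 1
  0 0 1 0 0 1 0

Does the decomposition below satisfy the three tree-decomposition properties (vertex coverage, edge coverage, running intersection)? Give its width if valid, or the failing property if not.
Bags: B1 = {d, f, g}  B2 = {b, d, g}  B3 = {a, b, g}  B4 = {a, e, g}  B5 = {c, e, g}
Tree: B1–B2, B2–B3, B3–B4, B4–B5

Checking the three conditions: (i) the bags cover all of {a, b, c, d, e, f, g}; (ii) for each edge, some bag contains both endpoints; (iii) the bags containing any fixed vertex form a subtree. All hold, so the decomposition is valid with width 3 − 1 = 2.

Yes; width 2.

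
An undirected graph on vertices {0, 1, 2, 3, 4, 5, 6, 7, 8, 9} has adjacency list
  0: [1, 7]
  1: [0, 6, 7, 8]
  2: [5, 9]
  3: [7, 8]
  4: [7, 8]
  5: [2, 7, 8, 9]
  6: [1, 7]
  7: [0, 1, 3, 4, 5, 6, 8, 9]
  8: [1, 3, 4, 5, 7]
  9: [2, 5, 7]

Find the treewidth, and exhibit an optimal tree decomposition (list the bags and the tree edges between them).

The largest bag has 3 vertices, giving width 2; this decomposition certifies tw(G) ≤ 2. Conversely, {2, 5, 9} is a clique of size 3, and the vertices of any clique must share a bag in every tree decomposition; so some bag has ≥ 3 vertices and tw(G) ≥ 2. Therefore the treewidth is 2.

Treewidth 2.
One optimal decomposition is:
Bags: B1 = {5, 7, 9}  B2 = {5, 7, 8}  B3 = {1, 7, 8}  B4 = {4, 7, 8}  B5 = {0, 1, 7}  B6 = {3, 7, 8}  B7 = {2, 5, 9}  B8 = {1, 6, 7}
Tree: B1–B2, B2–B3, B3–B4, B3–B5, B3–B6, B1–B7, B5–B8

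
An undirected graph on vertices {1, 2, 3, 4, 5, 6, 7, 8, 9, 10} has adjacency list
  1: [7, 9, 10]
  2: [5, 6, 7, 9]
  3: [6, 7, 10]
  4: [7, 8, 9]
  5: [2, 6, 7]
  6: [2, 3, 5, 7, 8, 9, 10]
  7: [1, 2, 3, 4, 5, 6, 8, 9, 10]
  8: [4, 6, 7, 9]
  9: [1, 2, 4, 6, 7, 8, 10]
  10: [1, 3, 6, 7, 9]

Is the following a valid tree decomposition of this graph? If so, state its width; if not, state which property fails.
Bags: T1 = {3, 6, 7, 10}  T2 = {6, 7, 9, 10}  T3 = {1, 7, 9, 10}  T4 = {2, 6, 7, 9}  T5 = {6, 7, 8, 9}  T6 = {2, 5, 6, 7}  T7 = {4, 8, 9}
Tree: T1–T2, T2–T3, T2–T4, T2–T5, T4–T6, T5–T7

No — edge (7,4) lies in no bag.

A tree decomposition must satisfy three properties: every vertex lies in some bag; for every edge, both endpoints lie together in some bag; and for every vertex, the bags containing it form a connected subtree. Here edge (7,4) lies in no bag, so the decomposition is invalid.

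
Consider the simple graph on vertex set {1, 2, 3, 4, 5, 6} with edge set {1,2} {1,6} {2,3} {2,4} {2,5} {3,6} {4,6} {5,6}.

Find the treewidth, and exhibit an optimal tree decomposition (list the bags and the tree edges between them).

Every bag has size at most 3, so the width is 3 − 1 = 2 and tw(G) ≤ 2. Since 2–5–6–3–2 is a cycle in G, G is not acyclic. Forests are exactly the graphs of treewidth ≤ 1, so tw(G) ≥ 2. Combining the bounds, tw(G) = 2.

Treewidth 2.
One such decomposition:
Bags: B1 = {2, 5, 6}  B2 = {2, 3, 6}  B3 = {2, 4, 6}  B4 = {1, 2, 6}
Tree: B1–B2, B2–B3, B3–B4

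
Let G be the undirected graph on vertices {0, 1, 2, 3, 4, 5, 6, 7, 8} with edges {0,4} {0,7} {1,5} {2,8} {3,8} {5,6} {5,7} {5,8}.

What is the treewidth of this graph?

1

A width-1 tree decomposition is:
Bags: B1 = {5, 6}  B2 = {5, 8}  B3 = {2, 8}  B4 = {5, 7}  B5 = {0, 7}  B6 = {3, 8}  B7 = {1, 5}  B8 = {0, 4}
Tree: B1–B2, B2–B3, B2–B4, B4–B5, B3–B6, B1–B7, B5–B8
Each bag holds 2 vertices, so the decomposition has width 1, which upper-bounds the treewidth. Since G has at least one edge (e.g. 6–5), it is not an edgeless graph, so tw(G) ≥ 1. Hence tw(G) = 1 exactly.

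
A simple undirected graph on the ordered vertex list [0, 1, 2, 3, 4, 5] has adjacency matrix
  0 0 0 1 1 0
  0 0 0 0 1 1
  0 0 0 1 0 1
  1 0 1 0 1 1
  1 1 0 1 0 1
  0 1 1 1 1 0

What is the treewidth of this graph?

2

A width-2 tree decomposition is:
Bags: B1 = {1, 4, 5}  B2 = {3, 4, 5}  B3 = {0, 3, 4}  B4 = {2, 3, 5}
Tree: B1–B2, B2–B3, B2–B4
Each bag holds 3 vertices, so the decomposition has width 2, which upper-bounds the treewidth. On the other hand G contains the 3-clique {1, 4, 5}. A clique must lie in a single bag of any decomposition, so no decomposition can have width below 2. Therefore the treewidth is 2.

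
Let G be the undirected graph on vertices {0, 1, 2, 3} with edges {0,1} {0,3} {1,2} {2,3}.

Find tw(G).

2

A width-2 tree decomposition is:
Bags: B1 = {0, 1, 3}  B2 = {1, 2, 3}
Tree: B1–B2
The largest bag has 3 vertices, giving width 2; this decomposition certifies tw(G) ≤ 2. For the lower bound, G contains the cycle 1–0–3–2–1, so G is not a forest; only forests have treewidth ≤ 1, hence tw(G) ≥ 2. Therefore the treewidth is 2.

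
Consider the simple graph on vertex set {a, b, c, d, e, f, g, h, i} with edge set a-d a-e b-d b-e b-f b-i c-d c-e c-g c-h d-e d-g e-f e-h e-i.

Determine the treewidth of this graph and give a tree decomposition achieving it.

Treewidth 2.
One optimal decomposition is:
Bags: B1 = {c, d, e}  B2 = {a, d, e}  B3 = {b, d, e}  B4 = {c, d, g}  B5 = {b, e, f}  B6 = {c, e, h}  B7 = {b, e, i}
Tree: B1–B2, B2–B3, B1–B4, B3–B5, B1–B6, B3–B7

Each bag holds 3 vertices, so the decomposition has width 2, which upper-bounds the treewidth. For the lower bound, the 3 vertices {c, d, g} are pairwise adjacent, and any tree decomposition puts a clique entirely inside one bag — forcing width ≥ 2. Combining the bounds, tw(G) = 2.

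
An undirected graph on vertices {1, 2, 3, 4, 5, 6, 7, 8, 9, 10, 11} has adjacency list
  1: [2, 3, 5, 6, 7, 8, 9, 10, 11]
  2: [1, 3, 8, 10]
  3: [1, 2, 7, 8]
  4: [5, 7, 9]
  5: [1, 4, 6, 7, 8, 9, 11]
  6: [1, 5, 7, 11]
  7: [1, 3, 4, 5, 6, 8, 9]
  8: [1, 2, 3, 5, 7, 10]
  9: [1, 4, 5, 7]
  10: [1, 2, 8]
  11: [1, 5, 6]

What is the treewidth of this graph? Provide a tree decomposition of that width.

Treewidth 3.
One such decomposition:
Bags: B1 = {1, 2, 3, 8}  B2 = {1, 3, 7, 8}  B3 = {1, 2, 8, 10}  B4 = {1, 5, 7, 8}  B5 = {1, 5, 6, 7}  B6 = {1, 5, 7, 9}  B7 = {4, 5, 7, 9}  B8 = {1, 5, 6, 11}
Tree: B1–B2, B1–B3, B2–B4, B4–B5, B5–B6, B6–B7, B5–B8

Each bag holds 4 vertices, so the decomposition has width 3, which upper-bounds the treewidth. On the other hand G contains the 4-clique {1, 2, 8, 10}. A clique must lie in a single bag of any decomposition, so no decomposition can have width below 3. Hence tw(G) = 3 exactly.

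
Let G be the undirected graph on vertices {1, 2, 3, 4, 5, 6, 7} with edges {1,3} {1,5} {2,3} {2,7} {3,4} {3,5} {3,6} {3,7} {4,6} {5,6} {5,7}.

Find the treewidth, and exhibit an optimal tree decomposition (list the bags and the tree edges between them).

Treewidth 2.
One such decomposition:
Bags: B1 = {3, 5, 7}  B2 = {3, 5, 6}  B3 = {2, 3, 7}  B4 = {1, 3, 5}  B5 = {3, 4, 6}
Tree: B1–B2, B1–B3, B1–B4, B2–B5

Each bag holds 3 vertices, so the decomposition has width 2, which upper-bounds the treewidth. Conversely, {2, 3, 7} is a clique of size 3, and the vertices of any clique must share a bag in every tree decomposition; so some bag has ≥ 3 vertices and tw(G) ≥ 2. Therefore the treewidth is 2.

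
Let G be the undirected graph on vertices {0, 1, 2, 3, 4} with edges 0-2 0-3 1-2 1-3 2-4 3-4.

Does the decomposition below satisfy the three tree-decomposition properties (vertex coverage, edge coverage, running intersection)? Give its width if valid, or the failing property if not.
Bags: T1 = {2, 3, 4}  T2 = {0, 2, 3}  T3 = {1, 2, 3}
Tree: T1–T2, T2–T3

Vertex coverage: the bags together contain {0, 1, 2, 3, 4}, the full vertex set. Edge coverage: each edge of G has both endpoints in at least one bag. Running intersection: for every vertex, the bags containing it form a connected subtree. All three properties hold, so this is a valid tree decomposition of width max|bag| − 1 = 2, and hence tw(G) ≤ 2.

Yes; width 2.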